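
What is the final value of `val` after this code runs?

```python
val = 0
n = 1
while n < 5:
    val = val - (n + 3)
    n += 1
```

-22

n=1: val = 0-4 = -4
n=2: val = (-4)-5 = -9
n=3: val = (-9)-6 = -15
n=4: val = (-15)-7 = -22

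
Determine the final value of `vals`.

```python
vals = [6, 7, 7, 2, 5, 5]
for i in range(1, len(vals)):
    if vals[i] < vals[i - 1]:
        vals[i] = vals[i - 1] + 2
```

[6, 7, 7, 9, 11, 13]

i=1: 7>=6, unchanged → [6, 7, 7, 2, 5, 5]
i=2: 7>=7, unchanged → [6, 7, 7, 2, 5, 5]
i=3: 2<7, vals[3] = 7+2 = 9 → [6, 7, 7, 9, 5, 5]
i=4: 5<9, vals[4] = 9+2 = 11 → [6, 7, 7, 9, 11, 5]
i=5: 5<11, vals[5] = 11+2 = 13 → [6, 7, 7, 9, 11, 13]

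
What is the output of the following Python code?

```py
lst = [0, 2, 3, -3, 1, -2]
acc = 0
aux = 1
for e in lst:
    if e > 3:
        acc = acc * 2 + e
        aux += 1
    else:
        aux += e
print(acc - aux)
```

-2

e=0: not >3; aux=1
e=2: not >3; aux=3
e=3: not >3; aux=6
e=-3: not >3; aux=3
e=1: not >3; aux=4
e=-2: not >3; aux=2
acc-aux = 0-2 = -2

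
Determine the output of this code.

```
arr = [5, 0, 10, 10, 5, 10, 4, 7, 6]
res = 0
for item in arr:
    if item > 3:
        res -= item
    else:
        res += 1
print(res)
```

-56

item=5: >3, res = 0-5 = -5
item=0: not >3, res = (-5)+1 = -4
item=10: >3, res = (-4)-10 = -14
item=10: >3, res = (-14)-10 = -24
item=5: >3, res = (-24)-5 = -29
item=10: >3, res = (-29)-10 = -39
item=4: >3, res = (-39)-4 = -43
item=7: >3, res = (-43)-7 = -50
item=6: >3, res = (-50)-6 = -56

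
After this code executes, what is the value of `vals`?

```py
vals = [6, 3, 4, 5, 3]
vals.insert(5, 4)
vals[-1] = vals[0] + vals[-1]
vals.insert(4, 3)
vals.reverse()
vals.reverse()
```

insert 4 at 5 → [6, 3, 4, 5, 3, 4]
vals[-1] = vals[0]+vals[-1] = 6+4 = 10 → [6, 3, 4, 5, 3, 10]
insert 3 at 4 → [6, 3, 4, 5, 3, 3, 10]
reverse → [10, 3, 3, 5, 4, 3, 6]
reverse → [6, 3, 4, 5, 3, 3, 10]

[6, 3, 4, 5, 3, 3, 10]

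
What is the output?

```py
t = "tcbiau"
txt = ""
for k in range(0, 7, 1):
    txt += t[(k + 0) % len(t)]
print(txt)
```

k=0: add t[0]='t' → 't'
k=1: add t[1]='c' → 'tc'
k=2: add t[2]='b' → 'tcb'
k=3: add t[3]='i' → 'tcbi'
k=4: add t[4]='a' → 'tcbia'
k=5: add t[5]='u' → 'tcbiau'
k=6: add t[0]='t' → 'tcbiaut'

tcbiaut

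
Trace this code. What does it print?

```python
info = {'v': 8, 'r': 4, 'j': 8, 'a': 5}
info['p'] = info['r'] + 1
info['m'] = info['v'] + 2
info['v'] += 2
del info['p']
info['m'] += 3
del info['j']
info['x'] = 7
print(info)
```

{'v': 10, 'r': 4, 'a': 5, 'm': 13, 'x': 7}

info['p'] = info['r']+1 = 5 → {'v': 8, 'r': 4, 'j': 8, 'a': 5, 'p': 5}
info['m'] = info['v']+2 = 10 → {'v': 8, 'r': 4, 'j': 8, 'a': 5, 'p': 5, 'm': 10}
info['v'] = 8+2 = 10 → {'v': 10, 'r': 4, 'j': 8, 'a': 5, 'p': 5, 'm': 10}
del 'p' → {'v': 10, 'r': 4, 'j': 8, 'a': 5, 'm': 10}
info['m'] = 10+3 = 13 → {'v': 10, 'r': 4, 'j': 8, 'a': 5, 'm': 13}
del 'j' → {'v': 10, 'r': 4, 'a': 5, 'm': 13}
info['x'] = 7 → {'v': 10, 'r': 4, 'a': 5, 'm': 13, 'x': 7}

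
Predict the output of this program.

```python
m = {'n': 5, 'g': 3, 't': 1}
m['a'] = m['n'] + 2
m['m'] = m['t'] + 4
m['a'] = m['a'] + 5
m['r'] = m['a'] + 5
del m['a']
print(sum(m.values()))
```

m['a'] = m['n']+2 = 7 → {'n': 5, 'g': 3, 't': 1, 'a': 7}
m['m'] = m['t']+4 = 5 → {'n': 5, 'g': 3, 't': 1, 'a': 7, 'm': 5}
m['a'] = m['a']+5 = 12 → {'n': 5, 'g': 3, 't': 1, 'a': 12, 'm': 5}
m['r'] = m['a']+5 = 17 → {'n': 5, 'g': 3, 't': 1, 'a': 12, 'm': 5, 'r': 17}
del 'a' → {'n': 5, 'g': 3, 't': 1, 'm': 5, 'r': 17}
sum of values = 31

31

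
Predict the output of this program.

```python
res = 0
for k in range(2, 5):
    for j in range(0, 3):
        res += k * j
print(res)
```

k=2,j=0: res = 0+0 = 0
k=2,j=1: res = 0+2 = 2
k=2,j=2: res = 2+4 = 6
k=3,j=0: res = 6+0 = 6
k=3,j=1: res = 6+3 = 9
k=3,j=2: res = 9+6 = 15
k=4,j=0: res = 15+0 = 15
k=4,j=1: res = 15+4 = 19
k=4,j=2: res = 19+8 = 27

27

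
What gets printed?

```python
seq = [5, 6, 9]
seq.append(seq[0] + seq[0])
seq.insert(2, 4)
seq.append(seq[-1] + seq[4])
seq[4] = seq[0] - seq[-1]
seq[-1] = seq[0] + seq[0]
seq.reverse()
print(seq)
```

append seq[0]+seq[0] = 5+5 = 10 → [5, 6, 9, 10]
insert 4 at 2 → [5, 6, 4, 9, 10]
append seq[-1]+seq[4] = 10+10 = 20 → [5, 6, 4, 9, 10, 20]
seq[4] = seq[0]-seq[-1] = 5-20 = -15 → [5, 6, 4, 9, -15, 20]
seq[-1] = seq[0]+seq[0] = 5+5 = 10 → [5, 6, 4, 9, -15, 10]
reverse → [10, -15, 9, 4, 6, 5]

[10, -15, 9, 4, 6, 5]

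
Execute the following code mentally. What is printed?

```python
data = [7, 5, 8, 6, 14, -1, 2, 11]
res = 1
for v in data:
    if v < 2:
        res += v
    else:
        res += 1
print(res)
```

7

v=7: not <2, res = 1+1 = 2
v=5: not <2, res = 2+1 = 3
v=8: not <2, res = 3+1 = 4
v=6: not <2, res = 4+1 = 5
v=14: not <2, res = 5+1 = 6
v=-1: <2, res = 6+(-1) = 5
v=2: not <2, res = 5+1 = 6
v=11: not <2, res = 6+1 = 7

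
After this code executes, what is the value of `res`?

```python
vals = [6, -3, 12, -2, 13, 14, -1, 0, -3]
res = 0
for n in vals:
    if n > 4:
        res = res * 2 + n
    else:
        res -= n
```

n=6: >4, res = 0*2+6 = 6
n=-3: not >4, res = 6-(-3) = 9
n=12: >4, res = 9*2+12 = 30
n=-2: not >4, res = 30-(-2) = 32
n=13: >4, res = 32*2+13 = 77
n=14: >4, res = 77*2+14 = 168
n=-1: not >4, res = 168-(-1) = 169
n=0: not >4, res = 169-0 = 169
n=-3: not >4, res = 169-(-3) = 172

172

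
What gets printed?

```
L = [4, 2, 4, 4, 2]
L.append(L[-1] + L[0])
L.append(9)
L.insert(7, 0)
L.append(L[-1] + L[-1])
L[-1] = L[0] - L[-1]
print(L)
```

[4, 2, 4, 4, 2, 6, 9, 0, 4]

append L[-1]+L[0] = 2+4 = 6 → [4, 2, 4, 4, 2, 6]
append 9 → [4, 2, 4, 4, 2, 6, 9]
insert 0 at 7 → [4, 2, 4, 4, 2, 6, 9, 0]
append L[-1]+L[-1] = 0+0 = 0 → [4, 2, 4, 4, 2, 6, 9, 0, 0]
L[-1] = L[0]-L[-1] = 4-0 = 4 → [4, 2, 4, 4, 2, 6, 9, 0, 4]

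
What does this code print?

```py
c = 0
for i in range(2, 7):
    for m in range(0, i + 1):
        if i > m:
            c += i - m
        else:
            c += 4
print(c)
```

75

i=2,m=0: 2>0, c = 0+2 = 2
i=2,m=1: 2>1, c = 2+1 = 3
i=2,m=2: not 2>2, c = 3+4 = 7
i=3,m=0: 3>0, c = 7+3 = 10
i=3,m=1: 3>1, c = 10+2 = 12
i=3,m=2: 3>2, c = 12+1 = 13
i=3,m=3: not 3>3, c = 13+4 = 17
i=4,m=0: 4>0, c = 17+4 = 21
i=4,m=1: 4>1, c = 21+3 = 24
i=4,m=2: 4>2, c = 24+2 = 26
i=4,m=3: 4>3, c = 26+1 = 27
i=4,m=4: not 4>4, c = 27+4 = 31
i=5,m=0: 5>0, c = 31+5 = 36
i=5,m=1: 5>1, c = 36+4 = 40
i=5,m=2: 5>2, c = 40+3 = 43
i=5,m=3: 5>3, c = 43+2 = 45
i=5,m=4: 5>4, c = 45+1 = 46
i=5,m=5: not 5>5, c = 46+4 = 50
i=6,m=0: 6>0, c = 50+6 = 56
i=6,m=1: 6>1, c = 56+5 = 61
i=6,m=2: 6>2, c = 61+4 = 65
i=6,m=3: 6>3, c = 65+3 = 68
i=6,m=4: 6>4, c = 68+2 = 70
i=6,m=5: 6>5, c = 70+1 = 71
i=6,m=6: not 6>6, c = 71+4 = 75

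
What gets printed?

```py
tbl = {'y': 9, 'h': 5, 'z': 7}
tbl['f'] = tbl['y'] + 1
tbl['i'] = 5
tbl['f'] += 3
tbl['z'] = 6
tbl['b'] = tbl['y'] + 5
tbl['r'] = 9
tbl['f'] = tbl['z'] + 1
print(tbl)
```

{'y': 9, 'h': 5, 'z': 6, 'f': 7, 'i': 5, 'b': 14, 'r': 9}

tbl['f'] = tbl['y']+1 = 10 → {'y': 9, 'h': 5, 'z': 7, 'f': 10}
tbl['i'] = 5 → {'y': 9, 'h': 5, 'z': 7, 'f': 10, 'i': 5}
tbl['f'] = 10+3 = 13 → {'y': 9, 'h': 5, 'z': 7, 'f': 13, 'i': 5}
tbl['z'] = 6 → {'y': 9, 'h': 5, 'z': 6, 'f': 13, 'i': 5}
tbl['b'] = tbl['y']+5 = 14 → {'y': 9, 'h': 5, 'z': 6, 'f': 13, 'i': 5, 'b': 14}
tbl['r'] = 9 → {'y': 9, 'h': 5, 'z': 6, 'f': 13, 'i': 5, 'b': 14, 'r': 9}
tbl['f'] = tbl['z']+1 = 7 → {'y': 9, 'h': 5, 'z': 6, 'f': 7, 'i': 5, 'b': 14, 'r': 9}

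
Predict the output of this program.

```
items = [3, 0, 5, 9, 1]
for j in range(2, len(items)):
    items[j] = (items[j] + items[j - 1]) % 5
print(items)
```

[3, 0, 0, 4, 0]

j=2: items[2] = (5+0)%5 = 0 → [3, 0, 0, 9, 1]
j=3: items[3] = (9+0)%5 = 4 → [3, 0, 0, 4, 1]
j=4: items[4] = (1+4)%5 = 0 → [3, 0, 0, 4, 0]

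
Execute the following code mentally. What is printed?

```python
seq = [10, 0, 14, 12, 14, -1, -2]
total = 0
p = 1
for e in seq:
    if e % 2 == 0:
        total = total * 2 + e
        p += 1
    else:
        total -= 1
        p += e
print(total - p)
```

e=10: even, total = 0*2+10 = 10; p=2
e=0: even, total = 10*2+0 = 20; p=3
e=14: even, total = 20*2+14 = 54; p=4
e=12: even, total = 54*2+12 = 120; p=5
e=14: even, total = 120*2+14 = 254; p=6
e=-1: not even, total = 254-1 = 253; p=5
e=-2: even, total = 253*2+(-2) = 504; p=6
total-p = 504-6 = 498

498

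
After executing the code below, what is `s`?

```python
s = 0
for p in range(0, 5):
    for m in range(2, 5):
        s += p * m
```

p=0,m=2: s = 0+0 = 0
p=0,m=3: s = 0+0 = 0
p=0,m=4: s = 0+0 = 0
p=1,m=2: s = 0+2 = 2
p=1,m=3: s = 2+3 = 5
p=1,m=4: s = 5+4 = 9
p=2,m=2: s = 9+4 = 13
p=2,m=3: s = 13+6 = 19
p=2,m=4: s = 19+8 = 27
p=3,m=2: s = 27+6 = 33
p=3,m=3: s = 33+9 = 42
p=3,m=4: s = 42+12 = 54
p=4,m=2: s = 54+8 = 62
p=4,m=3: s = 62+12 = 74
p=4,m=4: s = 74+16 = 90

90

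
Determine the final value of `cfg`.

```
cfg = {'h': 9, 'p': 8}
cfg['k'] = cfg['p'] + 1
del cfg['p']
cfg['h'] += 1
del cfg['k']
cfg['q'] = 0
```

cfg['k'] = cfg['p']+1 = 9 → {'h': 9, 'p': 8, 'k': 9}
del 'p' → {'h': 9, 'k': 9}
cfg['h'] = 9+1 = 10 → {'h': 10, 'k': 9}
del 'k' → {'h': 10}
cfg['q'] = 0 → {'h': 10, 'q': 0}

{'h': 10, 'q': 0}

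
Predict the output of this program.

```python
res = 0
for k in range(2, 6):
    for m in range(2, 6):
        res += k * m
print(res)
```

k=2,m=2: res = 0+4 = 4
k=2,m=3: res = 4+6 = 10
k=2,m=4: res = 10+8 = 18
k=2,m=5: res = 18+10 = 28
k=3,m=2: res = 28+6 = 34
k=3,m=3: res = 34+9 = 43
k=3,m=4: res = 43+12 = 55
k=3,m=5: res = 55+15 = 70
k=4,m=2: res = 70+8 = 78
k=4,m=3: res = 78+12 = 90
k=4,m=4: res = 90+16 = 106
k=4,m=5: res = 106+20 = 126
k=5,m=2: res = 126+10 = 136
k=5,m=3: res = 136+15 = 151
k=5,m=4: res = 151+20 = 171
k=5,m=5: res = 171+25 = 196

196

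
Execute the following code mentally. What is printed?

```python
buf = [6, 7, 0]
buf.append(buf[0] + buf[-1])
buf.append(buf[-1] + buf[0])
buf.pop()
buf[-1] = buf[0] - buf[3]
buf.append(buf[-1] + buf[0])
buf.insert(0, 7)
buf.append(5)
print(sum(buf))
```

append buf[0]+buf[-1] = 6+0 = 6 → [6, 7, 0, 6]
append buf[-1]+buf[0] = 6+6 = 12 → [6, 7, 0, 6, 12]
pop() removes 12 → [6, 7, 0, 6]
buf[-1] = buf[0]-buf[3] = 6-6 = 0 → [6, 7, 0, 0]
append buf[-1]+buf[0] = 0+6 = 6 → [6, 7, 0, 0, 6]
insert 7 at 0 → [7, 6, 7, 0, 0, 6]
append 5 → [7, 6, 7, 0, 0, 6, 5]
sum = 31

31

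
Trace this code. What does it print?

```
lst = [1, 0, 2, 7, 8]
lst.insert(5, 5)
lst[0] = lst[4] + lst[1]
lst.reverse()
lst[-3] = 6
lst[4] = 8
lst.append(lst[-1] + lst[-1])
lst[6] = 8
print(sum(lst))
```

50

insert 5 at 5 → [1, 0, 2, 7, 8, 5]
lst[0] = lst[4]+lst[1] = 8+0 = 8 → [8, 0, 2, 7, 8, 5]
reverse → [5, 8, 7, 2, 0, 8]
lst[-3] = 6 → [5, 8, 7, 6, 0, 8]
lst[4] = 8 → [5, 8, 7, 6, 8, 8]
append lst[-1]+lst[-1] = 8+8 = 16 → [5, 8, 7, 6, 8, 8, 16]
lst[6] = 8 → [5, 8, 7, 6, 8, 8, 8]
sum = 50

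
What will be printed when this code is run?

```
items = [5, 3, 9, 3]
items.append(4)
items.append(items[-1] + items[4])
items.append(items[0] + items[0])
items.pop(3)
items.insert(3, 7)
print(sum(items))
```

append 4 → [5, 3, 9, 3, 4]
append items[-1]+items[4] = 4+4 = 8 → [5, 3, 9, 3, 4, 8]
append items[0]+items[0] = 5+5 = 10 → [5, 3, 9, 3, 4, 8, 10]
pop(3) removes 3 → [5, 3, 9, 4, 8, 10]
insert 7 at 3 → [5, 3, 9, 7, 4, 8, 10]
sum = 46

46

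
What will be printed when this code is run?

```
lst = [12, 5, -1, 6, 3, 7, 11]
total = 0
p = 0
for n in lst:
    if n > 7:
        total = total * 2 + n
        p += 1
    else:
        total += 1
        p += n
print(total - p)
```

23

n=12: >7, total = 0*2+12 = 12; p=1
n=5: not >7, total = 12+1 = 13; p=6
n=-1: not >7, total = 13+1 = 14; p=5
n=6: not >7, total = 14+1 = 15; p=11
n=3: not >7, total = 15+1 = 16; p=14
n=7: not >7, total = 16+1 = 17; p=21
n=11: >7, total = 17*2+11 = 45; p=22
total-p = 45-22 = 23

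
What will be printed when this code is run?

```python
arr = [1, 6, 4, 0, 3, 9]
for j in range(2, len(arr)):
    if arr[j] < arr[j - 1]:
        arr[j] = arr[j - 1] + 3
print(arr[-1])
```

18

j=2: 4<6, arr[2] = 6+3 = 9 → [1, 6, 9, 0, 3, 9]
j=3: 0<9, arr[3] = 9+3 = 12 → [1, 6, 9, 12, 3, 9]
j=4: 3<12, arr[4] = 12+3 = 15 → [1, 6, 9, 12, 15, 9]
j=5: 9<15, arr[5] = 15+3 = 18 → [1, 6, 9, 12, 15, 18]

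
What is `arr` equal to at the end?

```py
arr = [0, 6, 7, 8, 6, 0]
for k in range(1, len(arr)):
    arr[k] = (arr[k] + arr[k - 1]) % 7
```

k=1: arr[1] = (6+0)%7 = 6 → [0, 6, 7, 8, 6, 0]
k=2: arr[2] = (7+6)%7 = 6 → [0, 6, 6, 8, 6, 0]
k=3: arr[3] = (8+6)%7 = 0 → [0, 6, 6, 0, 6, 0]
k=4: arr[4] = (6+0)%7 = 6 → [0, 6, 6, 0, 6, 0]
k=5: arr[5] = (0+6)%7 = 6 → [0, 6, 6, 0, 6, 6]

[0, 6, 6, 0, 6, 6]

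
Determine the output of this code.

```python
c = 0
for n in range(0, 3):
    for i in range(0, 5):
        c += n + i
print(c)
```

45

n=0,i=0: c = 0+0 = 0
n=0,i=1: c = 0+1 = 1
n=0,i=2: c = 1+2 = 3
n=0,i=3: c = 3+3 = 6
n=0,i=4: c = 6+4 = 10
n=1,i=0: c = 10+1 = 11
n=1,i=1: c = 11+2 = 13
n=1,i=2: c = 13+3 = 16
n=1,i=3: c = 16+4 = 20
n=1,i=4: c = 20+5 = 25
n=2,i=0: c = 25+2 = 27
n=2,i=1: c = 27+3 = 30
n=2,i=2: c = 30+4 = 34
n=2,i=3: c = 34+5 = 39
n=2,i=4: c = 39+6 = 45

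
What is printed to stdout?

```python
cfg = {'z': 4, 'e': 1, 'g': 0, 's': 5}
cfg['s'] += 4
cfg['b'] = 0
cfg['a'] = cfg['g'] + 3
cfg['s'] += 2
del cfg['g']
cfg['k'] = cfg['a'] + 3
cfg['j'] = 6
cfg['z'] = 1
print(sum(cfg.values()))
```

cfg['s'] = 5+4 = 9 → {'z': 4, 'e': 1, 'g': 0, 's': 9}
cfg['b'] = 0 → {'z': 4, 'e': 1, 'g': 0, 's': 9, 'b': 0}
cfg['a'] = cfg['g']+3 = 3 → {'z': 4, 'e': 1, 'g': 0, 's': 9, 'b': 0, 'a': 3}
cfg['s'] = 9+2 = 11 → {'z': 4, 'e': 1, 'g': 0, 's': 11, 'b': 0, 'a': 3}
del 'g' → {'z': 4, 'e': 1, 's': 11, 'b': 0, 'a': 3}
cfg['k'] = cfg['a']+3 = 6 → {'z': 4, 'e': 1, 's': 11, 'b': 0, 'a': 3, 'k': 6}
cfg['j'] = 6 → {'z': 4, 'e': 1, 's': 11, 'b': 0, 'a': 3, 'k': 6, 'j': 6}
cfg['z'] = 1 → {'z': 1, 'e': 1, 's': 11, 'b': 0, 'a': 3, 'k': 6, 'j': 6}
sum of values = 28

28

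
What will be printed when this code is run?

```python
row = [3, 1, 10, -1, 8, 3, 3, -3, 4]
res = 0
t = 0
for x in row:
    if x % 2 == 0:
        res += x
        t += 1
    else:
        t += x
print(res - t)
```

13

x=3: not even; t=3
x=1: not even; t=4
x=10: even, res = 0+10 = 10; t=5
x=-1: not even; t=4
x=8: even, res = 10+8 = 18; t=5
x=3: not even; t=8
x=3: not even; t=11
x=-3: not even; t=8
x=4: even, res = 18+4 = 22; t=9
res-t = 22-9 = 13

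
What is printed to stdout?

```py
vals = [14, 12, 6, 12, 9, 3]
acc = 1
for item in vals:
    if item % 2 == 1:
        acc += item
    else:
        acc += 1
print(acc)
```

item=14: not odd, acc = 1+1 = 2
item=12: not odd, acc = 2+1 = 3
item=6: not odd, acc = 3+1 = 4
item=12: not odd, acc = 4+1 = 5
item=9: odd, acc = 5+9 = 14
item=3: odd, acc = 14+3 = 17

17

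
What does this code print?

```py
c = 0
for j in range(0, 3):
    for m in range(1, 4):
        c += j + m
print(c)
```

27

j=0,m=1: c = 0+1 = 1
j=0,m=2: c = 1+2 = 3
j=0,m=3: c = 3+3 = 6
j=1,m=1: c = 6+2 = 8
j=1,m=2: c = 8+3 = 11
j=1,m=3: c = 11+4 = 15
j=2,m=1: c = 15+3 = 18
j=2,m=2: c = 18+4 = 22
j=2,m=3: c = 22+5 = 27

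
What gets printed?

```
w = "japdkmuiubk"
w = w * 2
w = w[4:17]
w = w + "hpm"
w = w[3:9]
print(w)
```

iubkja

repeat ×2 → 'japdkmuiubkjapdkmuiubk'
slice [4:17] → 'kmuiubkjapdkm'
+ 'hpm' → 'kmuiubkjapdkmhpm'
slice [3:9] → 'iubkja'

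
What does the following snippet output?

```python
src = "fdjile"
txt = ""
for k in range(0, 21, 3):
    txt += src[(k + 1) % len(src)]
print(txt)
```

k=0: add src[1]='d' → 'd'
k=3: add src[4]='l' → 'dl'
k=6: add src[1]='d' → 'dld'
k=9: add src[4]='l' → 'dldl'
k=12: add src[1]='d' → 'dldld'
k=15: add src[4]='l' → 'dldldl'
k=18: add src[1]='d' → 'dldldld'

dldldld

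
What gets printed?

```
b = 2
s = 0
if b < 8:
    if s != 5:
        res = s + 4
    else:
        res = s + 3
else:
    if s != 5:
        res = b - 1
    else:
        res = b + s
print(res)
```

b=2, s=0
b < 8 is True; s != 5 is True
→ res = s + 4 = 4

4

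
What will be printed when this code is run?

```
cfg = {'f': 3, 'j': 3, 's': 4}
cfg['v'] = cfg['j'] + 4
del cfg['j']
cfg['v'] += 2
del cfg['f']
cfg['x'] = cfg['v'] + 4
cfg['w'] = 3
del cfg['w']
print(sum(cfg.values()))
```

cfg['v'] = cfg['j']+4 = 7 → {'f': 3, 'j': 3, 's': 4, 'v': 7}
del 'j' → {'f': 3, 's': 4, 'v': 7}
cfg['v'] = 7+2 = 9 → {'f': 3, 's': 4, 'v': 9}
del 'f' → {'s': 4, 'v': 9}
cfg['x'] = cfg['v']+4 = 13 → {'s': 4, 'v': 9, 'x': 13}
cfg['w'] = 3 → {'s': 4, 'v': 9, 'x': 13, 'w': 3}
del 'w' → {'s': 4, 'v': 9, 'x': 13}
sum of values = 26

26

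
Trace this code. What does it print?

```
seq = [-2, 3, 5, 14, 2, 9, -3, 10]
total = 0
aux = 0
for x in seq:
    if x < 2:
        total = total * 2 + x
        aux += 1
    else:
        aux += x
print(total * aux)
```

-315

x=-2: <2, total = 0*2+(-2) = -2; aux=1
x=3: not <2; aux=4
x=5: not <2; aux=9
x=14: not <2; aux=23
x=2: not <2; aux=25
x=9: not <2; aux=34
x=-3: <2, total = (-2)*2+(-3) = -7; aux=35
x=10: not <2; aux=45
total*aux = (-7)*45 = -315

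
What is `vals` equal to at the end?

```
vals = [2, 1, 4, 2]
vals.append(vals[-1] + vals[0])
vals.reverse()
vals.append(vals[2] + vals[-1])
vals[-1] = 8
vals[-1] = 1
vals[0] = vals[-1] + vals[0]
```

append vals[-1]+vals[0] = 2+2 = 4 → [2, 1, 4, 2, 4]
reverse → [4, 2, 4, 1, 2]
append vals[2]+vals[-1] = 4+2 = 6 → [4, 2, 4, 1, 2, 6]
vals[-1] = 8 → [4, 2, 4, 1, 2, 8]
vals[-1] = 1 → [4, 2, 4, 1, 2, 1]
vals[0] = vals[-1]+vals[0] = 1+4 = 5 → [5, 2, 4, 1, 2, 1]

[5, 2, 4, 1, 2, 1]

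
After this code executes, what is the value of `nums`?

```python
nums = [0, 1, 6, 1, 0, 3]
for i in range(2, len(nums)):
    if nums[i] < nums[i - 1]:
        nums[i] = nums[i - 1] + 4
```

[0, 1, 6, 10, 14, 18]

i=2: 6>=1, unchanged → [0, 1, 6, 1, 0, 3]
i=3: 1<6, nums[3] = 6+4 = 10 → [0, 1, 6, 10, 0, 3]
i=4: 0<10, nums[4] = 10+4 = 14 → [0, 1, 6, 10, 14, 3]
i=5: 3<14, nums[5] = 14+4 = 18 → [0, 1, 6, 10, 14, 18]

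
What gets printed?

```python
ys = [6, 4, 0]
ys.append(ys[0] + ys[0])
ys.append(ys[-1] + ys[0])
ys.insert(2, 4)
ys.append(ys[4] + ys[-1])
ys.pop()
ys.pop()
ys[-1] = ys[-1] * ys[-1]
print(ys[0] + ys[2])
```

append ys[0]+ys[0] = 6+6 = 12 → [6, 4, 0, 12]
append ys[-1]+ys[0] = 12+6 = 18 → [6, 4, 0, 12, 18]
insert 4 at 2 → [6, 4, 4, 0, 12, 18]
append ys[4]+ys[-1] = 12+18 = 30 → [6, 4, 4, 0, 12, 18, 30]
pop() removes 30 → [6, 4, 4, 0, 12, 18]
pop() removes 18 → [6, 4, 4, 0, 12]
ys[-1] = ys[-1]*ys[-1] = 12*12 = 144 → [6, 4, 4, 0, 144]
ys[0]+ys[2] = 6+4 = 10

10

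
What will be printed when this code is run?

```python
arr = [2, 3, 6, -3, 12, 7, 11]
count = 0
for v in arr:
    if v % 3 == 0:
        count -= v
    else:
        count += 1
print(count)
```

v=2: not %3==0, count = 0+1 = 1
v=3: %3==0, count = 1-3 = -2
v=6: %3==0, count = (-2)-6 = -8
v=-3: %3==0, count = (-8)-(-3) = -5
v=12: %3==0, count = (-5)-12 = -17
v=7: not %3==0, count = (-17)+1 = -16
v=11: not %3==0, count = (-16)+1 = -15

-15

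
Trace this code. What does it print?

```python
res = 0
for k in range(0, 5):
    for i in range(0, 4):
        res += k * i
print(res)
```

60

k=0,i=0: res = 0+0 = 0
k=0,i=1: res = 0+0 = 0
k=0,i=2: res = 0+0 = 0
k=0,i=3: res = 0+0 = 0
k=1,i=0: res = 0+0 = 0
k=1,i=1: res = 0+1 = 1
k=1,i=2: res = 1+2 = 3
k=1,i=3: res = 3+3 = 6
k=2,i=0: res = 6+0 = 6
k=2,i=1: res = 6+2 = 8
k=2,i=2: res = 8+4 = 12
k=2,i=3: res = 12+6 = 18
k=3,i=0: res = 18+0 = 18
k=3,i=1: res = 18+3 = 21
k=3,i=2: res = 21+6 = 27
k=3,i=3: res = 27+9 = 36
k=4,i=0: res = 36+0 = 36
k=4,i=1: res = 36+4 = 40
k=4,i=2: res = 40+8 = 48
k=4,i=3: res = 48+12 = 60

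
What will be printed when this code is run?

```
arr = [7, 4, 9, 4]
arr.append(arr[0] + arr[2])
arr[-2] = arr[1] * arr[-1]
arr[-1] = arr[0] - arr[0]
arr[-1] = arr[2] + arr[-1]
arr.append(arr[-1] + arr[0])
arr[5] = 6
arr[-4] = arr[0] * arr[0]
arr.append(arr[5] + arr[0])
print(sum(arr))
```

152

append arr[0]+arr[2] = 7+9 = 16 → [7, 4, 9, 4, 16]
arr[-2] = arr[1]*arr[-1] = 4*16 = 64 → [7, 4, 9, 64, 16]
arr[-1] = arr[0]-arr[0] = 7-7 = 0 → [7, 4, 9, 64, 0]
arr[-1] = arr[2]+arr[-1] = 9+0 = 9 → [7, 4, 9, 64, 9]
append arr[-1]+arr[0] = 9+7 = 16 → [7, 4, 9, 64, 9, 16]
arr[5] = 6 → [7, 4, 9, 64, 9, 6]
arr[-4] = arr[0]*arr[0] = 7*7 = 49 → [7, 4, 49, 64, 9, 6]
append arr[5]+arr[0] = 6+7 = 13 → [7, 4, 49, 64, 9, 6, 13]
sum = 152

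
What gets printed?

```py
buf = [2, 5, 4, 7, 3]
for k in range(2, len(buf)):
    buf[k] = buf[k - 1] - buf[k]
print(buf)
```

[2, 5, 1, -6, -9]

k=2: buf[2] = 5-4 = 1 → [2, 5, 1, 7, 3]
k=3: buf[3] = 1-7 = -6 → [2, 5, 1, -6, 3]
k=4: buf[4] = (-6)-3 = -9 → [2, 5, 1, -6, -9]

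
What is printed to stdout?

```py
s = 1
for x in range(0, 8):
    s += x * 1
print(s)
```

x=0: s = 1+0*1 = 1
x=1: s = 1+1*1 = 2
x=2: s = 2+2*1 = 4
x=3: s = 4+3*1 = 7
x=4: s = 7+4*1 = 11
x=5: s = 11+5*1 = 16
x=6: s = 16+6*1 = 22
x=7: s = 22+7*1 = 29

29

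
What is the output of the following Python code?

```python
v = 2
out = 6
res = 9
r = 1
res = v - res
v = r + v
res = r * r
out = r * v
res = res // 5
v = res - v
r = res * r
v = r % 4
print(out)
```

res = 2-9 = -7
v = 1+2 = 3
res = 1*1 = 1
out = 1*3 = 3
res = 1//5 = 0
v = 0-3 = -3
r = 0*1 = 0
v = 0%4 = 0

3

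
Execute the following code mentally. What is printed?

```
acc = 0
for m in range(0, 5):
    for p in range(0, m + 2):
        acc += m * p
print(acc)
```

m=0,p=0: acc = 0+0 = 0
m=0,p=1: acc = 0+0 = 0
m=1,p=0: acc = 0+0 = 0
m=1,p=1: acc = 0+1 = 1
m=1,p=2: acc = 1+2 = 3
m=2,p=0: acc = 3+0 = 3
m=2,p=1: acc = 3+2 = 5
m=2,p=2: acc = 5+4 = 9
m=2,p=3: acc = 9+6 = 15
m=3,p=0: acc = 15+0 = 15
m=3,p=1: acc = 15+3 = 18
m=3,p=2: acc = 18+6 = 24
m=3,p=3: acc = 24+9 = 33
m=3,p=4: acc = 33+12 = 45
m=4,p=0: acc = 45+0 = 45
m=4,p=1: acc = 45+4 = 49
m=4,p=2: acc = 49+8 = 57
m=4,p=3: acc = 57+12 = 69
m=4,p=4: acc = 69+16 = 85
m=4,p=5: acc = 85+20 = 105

105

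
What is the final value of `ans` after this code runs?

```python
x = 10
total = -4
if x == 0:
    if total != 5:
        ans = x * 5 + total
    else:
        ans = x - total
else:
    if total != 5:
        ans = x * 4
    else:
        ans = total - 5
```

x=10, total=-4
x == 0 is False; total != 5 is True
→ ans = x * 4 = 40

40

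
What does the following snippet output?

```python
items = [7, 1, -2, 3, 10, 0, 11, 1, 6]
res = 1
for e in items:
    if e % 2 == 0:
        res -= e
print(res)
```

e=7: not even
e=1: not even
e=-2: even, res = 1-(-2) = 3
e=3: not even
e=10: even, res = 3-10 = -7
e=0: even, res = (-7)-0 = -7
e=11: not even
e=1: not even
e=6: even, res = (-7)-6 = -13

-13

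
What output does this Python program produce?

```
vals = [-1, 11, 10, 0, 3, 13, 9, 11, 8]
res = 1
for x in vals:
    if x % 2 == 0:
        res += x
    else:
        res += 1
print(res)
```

25

x=-1: not even, res = 1+1 = 2
x=11: not even, res = 2+1 = 3
x=10: even, res = 3+10 = 13
x=0: even, res = 13+0 = 13
x=3: not even, res = 13+1 = 14
x=13: not even, res = 14+1 = 15
x=9: not even, res = 15+1 = 16
x=11: not even, res = 16+1 = 17
x=8: even, res = 17+8 = 25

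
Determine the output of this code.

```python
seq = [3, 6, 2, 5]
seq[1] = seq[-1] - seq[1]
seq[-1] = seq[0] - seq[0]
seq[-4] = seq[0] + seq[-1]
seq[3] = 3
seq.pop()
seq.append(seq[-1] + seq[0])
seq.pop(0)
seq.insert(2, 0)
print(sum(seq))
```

6

seq[1] = seq[-1]-seq[1] = 5-6 = -1 → [3, -1, 2, 5]
seq[-1] = seq[0]-seq[0] = 3-3 = 0 → [3, -1, 2, 0]
seq[-4] = seq[0]+seq[-1] = 3+0 = 3 → [3, -1, 2, 0]
seq[3] = 3 → [3, -1, 2, 3]
pop() removes 3 → [3, -1, 2]
append seq[-1]+seq[0] = 2+3 = 5 → [3, -1, 2, 5]
pop(0) removes 3 → [-1, 2, 5]
insert 0 at 2 → [-1, 2, 0, 5]
sum = 6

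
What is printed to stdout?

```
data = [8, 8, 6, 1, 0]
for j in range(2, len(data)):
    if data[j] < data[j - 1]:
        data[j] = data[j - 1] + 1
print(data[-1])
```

j=2: 6<8, data[2] = 8+1 = 9 → [8, 8, 9, 1, 0]
j=3: 1<9, data[3] = 9+1 = 10 → [8, 8, 9, 10, 0]
j=4: 0<10, data[4] = 10+1 = 11 → [8, 8, 9, 10, 11]

11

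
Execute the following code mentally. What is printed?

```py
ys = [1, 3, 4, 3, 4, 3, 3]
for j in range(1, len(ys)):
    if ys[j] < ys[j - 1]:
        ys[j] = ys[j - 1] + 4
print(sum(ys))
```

64

j=1: 3>=1, unchanged → [1, 3, 4, 3, 4, 3, 3]
j=2: 4>=3, unchanged → [1, 3, 4, 3, 4, 3, 3]
j=3: 3<4, ys[3] = 4+4 = 8 → [1, 3, 4, 8, 4, 3, 3]
j=4: 4<8, ys[4] = 8+4 = 12 → [1, 3, 4, 8, 12, 3, 3]
j=5: 3<12, ys[5] = 12+4 = 16 → [1, 3, 4, 8, 12, 16, 3]
j=6: 3<16, ys[6] = 16+4 = 20 → [1, 3, 4, 8, 12, 16, 20]
sum = 64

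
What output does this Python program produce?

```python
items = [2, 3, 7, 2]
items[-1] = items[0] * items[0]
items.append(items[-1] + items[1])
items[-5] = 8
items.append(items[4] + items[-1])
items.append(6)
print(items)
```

items[-1] = items[0]*items[0] = 2*2 = 4 → [2, 3, 7, 4]
append items[-1]+items[1] = 4+3 = 7 → [2, 3, 7, 4, 7]
items[-5] = 8 → [8, 3, 7, 4, 7]
append items[4]+items[-1] = 7+7 = 14 → [8, 3, 7, 4, 7, 14]
append 6 → [8, 3, 7, 4, 7, 14, 6]

[8, 3, 7, 4, 7, 14, 6]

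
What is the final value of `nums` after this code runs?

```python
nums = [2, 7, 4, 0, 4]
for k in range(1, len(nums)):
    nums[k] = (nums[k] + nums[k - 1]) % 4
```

[2, 1, 1, 1, 1]

k=1: nums[1] = (7+2)%4 = 1 → [2, 1, 4, 0, 4]
k=2: nums[2] = (4+1)%4 = 1 → [2, 1, 1, 0, 4]
k=3: nums[3] = (0+1)%4 = 1 → [2, 1, 1, 1, 4]
k=4: nums[4] = (4+1)%4 = 1 → [2, 1, 1, 1, 1]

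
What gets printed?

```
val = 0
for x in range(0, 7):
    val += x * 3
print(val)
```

x=0: val = 0+0*3 = 0
x=1: val = 0+1*3 = 3
x=2: val = 3+2*3 = 9
x=3: val = 9+3*3 = 18
x=4: val = 18+4*3 = 30
x=5: val = 30+5*3 = 45
x=6: val = 45+6*3 = 63

63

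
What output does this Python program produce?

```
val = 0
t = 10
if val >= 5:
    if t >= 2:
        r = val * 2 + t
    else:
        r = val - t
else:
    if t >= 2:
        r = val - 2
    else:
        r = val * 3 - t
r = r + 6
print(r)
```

4

val=0, t=10
val >= 5 is False; t >= 2 is True
→ r = val - 2 = -2
r = (-2)+6 = 4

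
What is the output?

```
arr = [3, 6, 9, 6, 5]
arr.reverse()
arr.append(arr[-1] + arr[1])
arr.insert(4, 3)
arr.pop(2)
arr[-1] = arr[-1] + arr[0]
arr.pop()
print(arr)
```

reverse → [5, 6, 9, 6, 3]
append arr[-1]+arr[1] = 3+6 = 9 → [5, 6, 9, 6, 3, 9]
insert 3 at 4 → [5, 6, 9, 6, 3, 3, 9]
pop(2) removes 9 → [5, 6, 6, 3, 3, 9]
arr[-1] = arr[-1]+arr[0] = 9+5 = 14 → [5, 6, 6, 3, 3, 14]
pop() removes 14 → [5, 6, 6, 3, 3]

[5, 6, 6, 3, 3]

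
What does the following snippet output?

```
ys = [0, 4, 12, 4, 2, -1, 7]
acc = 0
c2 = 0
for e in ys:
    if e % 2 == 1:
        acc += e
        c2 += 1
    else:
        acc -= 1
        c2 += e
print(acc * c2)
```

e=0: not odd, acc = 0-1 = -1; c2=0
e=4: not odd, acc = (-1)-1 = -2; c2=4
e=12: not odd, acc = (-2)-1 = -3; c2=16
e=4: not odd, acc = (-3)-1 = -4; c2=20
e=2: not odd, acc = (-4)-1 = -5; c2=22
e=-1: odd, acc = (-5)+(-1) = -6; c2=23
e=7: odd, acc = (-6)+7 = 1; c2=24
acc*c2 = 1*24 = 24

24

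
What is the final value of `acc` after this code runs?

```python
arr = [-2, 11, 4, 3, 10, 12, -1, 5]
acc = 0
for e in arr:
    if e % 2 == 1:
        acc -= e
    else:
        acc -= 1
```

e=-2: not odd, acc = 0-1 = -1
e=11: odd, acc = (-1)-11 = -12
e=4: not odd, acc = (-12)-1 = -13
e=3: odd, acc = (-13)-3 = -16
e=10: not odd, acc = (-16)-1 = -17
e=12: not odd, acc = (-17)-1 = -18
e=-1: odd, acc = (-18)-(-1) = -17
e=5: odd, acc = (-17)-5 = -22

-22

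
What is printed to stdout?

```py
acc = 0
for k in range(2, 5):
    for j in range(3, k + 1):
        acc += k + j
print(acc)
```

21

k=3,j=3: acc = 0+6 = 6
k=4,j=3: acc = 6+7 = 13
k=4,j=4: acc = 13+8 = 21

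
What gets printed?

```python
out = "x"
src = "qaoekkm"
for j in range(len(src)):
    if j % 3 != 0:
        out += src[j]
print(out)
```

xaokk

j=0: skip
j=1: add 'a' → 'xa'
j=2: add 'o' → 'xao'
j=3: skip
j=4: add 'k' → 'xaok'
j=5: add 'k' → 'xaokk'
j=6: skip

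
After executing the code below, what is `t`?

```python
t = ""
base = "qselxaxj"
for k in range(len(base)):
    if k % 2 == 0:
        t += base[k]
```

'qexx'

k=0: add 'q' → 'q'
k=1: skip
k=2: add 'e' → 'qe'
k=3: skip
k=4: add 'x' → 'qex'
k=5: skip
k=6: add 'x' → 'qexx'
k=7: skip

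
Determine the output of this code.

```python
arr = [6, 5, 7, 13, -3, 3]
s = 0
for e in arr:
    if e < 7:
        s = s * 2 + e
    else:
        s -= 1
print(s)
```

e=6: <7, s = 0*2+6 = 6
e=5: <7, s = 6*2+5 = 17
e=7: not <7, s = 17-1 = 16
e=13: not <7, s = 16-1 = 15
e=-3: <7, s = 15*2+(-3) = 27
e=3: <7, s = 27*2+3 = 57

57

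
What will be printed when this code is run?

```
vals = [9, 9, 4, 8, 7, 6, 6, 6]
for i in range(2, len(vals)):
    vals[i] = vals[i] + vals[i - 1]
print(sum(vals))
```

i=2: vals[2] = 4+9 = 13 → [9, 9, 13, 8, 7, 6, 6, 6]
i=3: vals[3] = 8+13 = 21 → [9, 9, 13, 21, 7, 6, 6, 6]
i=4: vals[4] = 7+21 = 28 → [9, 9, 13, 21, 28, 6, 6, 6]
i=5: vals[5] = 6+28 = 34 → [9, 9, 13, 21, 28, 34, 6, 6]
i=6: vals[6] = 6+34 = 40 → [9, 9, 13, 21, 28, 34, 40, 6]
i=7: vals[7] = 6+40 = 46 → [9, 9, 13, 21, 28, 34, 40, 46]
sum = 200

200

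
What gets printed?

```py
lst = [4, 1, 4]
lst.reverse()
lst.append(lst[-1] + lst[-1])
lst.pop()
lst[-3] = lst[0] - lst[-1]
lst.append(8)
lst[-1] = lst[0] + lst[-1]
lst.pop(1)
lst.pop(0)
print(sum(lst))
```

reverse → [4, 1, 4]
append lst[-1]+lst[-1] = 4+4 = 8 → [4, 1, 4, 8]
pop() removes 8 → [4, 1, 4]
lst[-3] = lst[0]-lst[-1] = 4-4 = 0 → [0, 1, 4]
append 8 → [0, 1, 4, 8]
lst[-1] = lst[0]+lst[-1] = 0+8 = 8 → [0, 1, 4, 8]
pop(1) removes 1 → [0, 4, 8]
pop(0) removes 0 → [4, 8]
sum = 12

12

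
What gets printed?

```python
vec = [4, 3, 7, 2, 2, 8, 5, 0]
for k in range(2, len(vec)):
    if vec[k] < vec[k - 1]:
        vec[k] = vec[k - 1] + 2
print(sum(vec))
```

k=2: 7>=3, unchanged → [4, 3, 7, 2, 2, 8, 5, 0]
k=3: 2<7, vec[3] = 7+2 = 9 → [4, 3, 7, 9, 2, 8, 5, 0]
k=4: 2<9, vec[4] = 9+2 = 11 → [4, 3, 7, 9, 11, 8, 5, 0]
k=5: 8<11, vec[5] = 11+2 = 13 → [4, 3, 7, 9, 11, 13, 5, 0]
k=6: 5<13, vec[6] = 13+2 = 15 → [4, 3, 7, 9, 11, 13, 15, 0]
k=7: 0<15, vec[7] = 15+2 = 17 → [4, 3, 7, 9, 11, 13, 15, 17]
sum = 79

79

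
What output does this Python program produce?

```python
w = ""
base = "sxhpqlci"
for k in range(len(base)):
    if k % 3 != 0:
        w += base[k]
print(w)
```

xhqli

k=0: skip
k=1: add 'x' → 'x'
k=2: add 'h' → 'xh'
k=3: skip
k=4: add 'q' → 'xhq'
k=5: add 'l' → 'xhql'
k=6: skip
k=7: add 'i' → 'xhqli'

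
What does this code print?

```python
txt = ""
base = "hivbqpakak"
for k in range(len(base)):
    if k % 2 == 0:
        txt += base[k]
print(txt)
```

k=0: add 'h' → 'h'
k=1: skip
k=2: add 'v' → 'hv'
k=3: skip
k=4: add 'q' → 'hvq'
k=5: skip
k=6: add 'a' → 'hvqa'
k=7: skip
k=8: add 'a' → 'hvqaa'
k=9: skip

hvqaa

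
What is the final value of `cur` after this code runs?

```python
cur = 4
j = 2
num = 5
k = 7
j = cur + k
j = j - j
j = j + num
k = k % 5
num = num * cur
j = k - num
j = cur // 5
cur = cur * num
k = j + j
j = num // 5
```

j = 4+7 = 11
j = 11-11 = 0
j = 0+5 = 5
k = 7%5 = 2
num = 5*4 = 20
j = 2-20 = -18
j = 4//5 = 0
cur = 4*20 = 80
k = 0+0 = 0
j = 20//5 = 4

80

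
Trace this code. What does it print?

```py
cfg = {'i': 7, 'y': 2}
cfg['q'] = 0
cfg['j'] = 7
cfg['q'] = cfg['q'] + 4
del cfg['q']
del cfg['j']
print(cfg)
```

cfg['q'] = 0 → {'i': 7, 'y': 2, 'q': 0}
cfg['j'] = 7 → {'i': 7, 'y': 2, 'q': 0, 'j': 7}
cfg['q'] = cfg['q']+4 = 4 → {'i': 7, 'y': 2, 'q': 4, 'j': 7}
del 'q' → {'i': 7, 'y': 2, 'j': 7}
del 'j' → {'i': 7, 'y': 2}

{'i': 7, 'y': 2}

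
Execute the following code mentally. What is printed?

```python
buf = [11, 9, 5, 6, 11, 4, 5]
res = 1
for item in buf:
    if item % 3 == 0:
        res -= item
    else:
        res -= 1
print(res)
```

item=11: not %3==0, res = 1-1 = 0
item=9: %3==0, res = 0-9 = -9
item=5: not %3==0, res = (-9)-1 = -10
item=6: %3==0, res = (-10)-6 = -16
item=11: not %3==0, res = (-16)-1 = -17
item=4: not %3==0, res = (-17)-1 = -18
item=5: not %3==0, res = (-18)-1 = -19

-19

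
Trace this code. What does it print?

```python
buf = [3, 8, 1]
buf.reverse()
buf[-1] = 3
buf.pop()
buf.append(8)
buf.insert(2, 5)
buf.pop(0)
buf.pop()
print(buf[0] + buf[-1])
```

13

reverse → [1, 8, 3]
buf[-1] = 3 → [1, 8, 3]
pop() removes 3 → [1, 8]
append 8 → [1, 8, 8]
insert 5 at 2 → [1, 8, 5, 8]
pop(0) removes 1 → [8, 5, 8]
pop() removes 8 → [8, 5]
buf[0]+buf[-1] = 8+5 = 13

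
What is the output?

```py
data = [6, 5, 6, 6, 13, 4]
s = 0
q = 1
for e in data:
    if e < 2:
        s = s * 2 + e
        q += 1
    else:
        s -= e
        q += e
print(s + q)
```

e=6: not <2, s = 0-6 = -6; q=7
e=5: not <2, s = (-6)-5 = -11; q=12
e=6: not <2, s = (-11)-6 = -17; q=18
e=6: not <2, s = (-17)-6 = -23; q=24
e=13: not <2, s = (-23)-13 = -36; q=37
e=4: not <2, s = (-36)-4 = -40; q=41
s+q = (-40)+41 = 1

1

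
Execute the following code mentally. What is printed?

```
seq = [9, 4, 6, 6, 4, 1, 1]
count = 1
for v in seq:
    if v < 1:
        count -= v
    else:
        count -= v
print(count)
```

v=9: not <1, count = 1-9 = -8
v=4: not <1, count = (-8)-4 = -12
v=6: not <1, count = (-12)-6 = -18
v=6: not <1, count = (-18)-6 = -24
v=4: not <1, count = (-24)-4 = -28
v=1: not <1, count = (-28)-1 = -29
v=1: not <1, count = (-29)-1 = -30

-30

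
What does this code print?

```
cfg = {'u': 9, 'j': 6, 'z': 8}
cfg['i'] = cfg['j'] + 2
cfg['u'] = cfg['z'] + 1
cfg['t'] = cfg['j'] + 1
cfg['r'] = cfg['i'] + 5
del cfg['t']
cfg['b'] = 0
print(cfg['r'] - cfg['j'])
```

cfg['i'] = cfg['j']+2 = 8 → {'u': 9, 'j': 6, 'z': 8, 'i': 8}
cfg['u'] = cfg['z']+1 = 9 → {'u': 9, 'j': 6, 'z': 8, 'i': 8}
cfg['t'] = cfg['j']+1 = 7 → {'u': 9, 'j': 6, 'z': 8, 'i': 8, 't': 7}
cfg['r'] = cfg['i']+5 = 13 → {'u': 9, 'j': 6, 'z': 8, 'i': 8, 't': 7, 'r': 13}
del 't' → {'u': 9, 'j': 6, 'z': 8, 'i': 8, 'r': 13}
cfg['b'] = 0 → {'u': 9, 'j': 6, 'z': 8, 'i': 8, 'r': 13, 'b': 0}
cfg['r']-cfg['j'] = 13-6 = 7

7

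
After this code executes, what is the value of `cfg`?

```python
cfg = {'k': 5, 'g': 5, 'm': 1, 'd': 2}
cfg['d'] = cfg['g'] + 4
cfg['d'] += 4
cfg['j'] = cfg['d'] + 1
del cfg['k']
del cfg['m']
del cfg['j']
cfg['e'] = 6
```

{'g': 5, 'd': 13, 'e': 6}

cfg['d'] = cfg['g']+4 = 9 → {'k': 5, 'g': 5, 'm': 1, 'd': 9}
cfg['d'] = 9+4 = 13 → {'k': 5, 'g': 5, 'm': 1, 'd': 13}
cfg['j'] = cfg['d']+1 = 14 → {'k': 5, 'g': 5, 'm': 1, 'd': 13, 'j': 14}
del 'k' → {'g': 5, 'm': 1, 'd': 13, 'j': 14}
del 'm' → {'g': 5, 'd': 13, 'j': 14}
del 'j' → {'g': 5, 'd': 13}
cfg['e'] = 6 → {'g': 5, 'd': 13, 'e': 6}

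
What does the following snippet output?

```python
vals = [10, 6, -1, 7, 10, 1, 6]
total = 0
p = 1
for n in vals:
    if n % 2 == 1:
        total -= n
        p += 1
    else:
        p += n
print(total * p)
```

-252

n=10: not odd; p=11
n=6: not odd; p=17
n=-1: odd, total = 0-(-1) = 1; p=18
n=7: odd, total = 1-7 = -6; p=19
n=10: not odd; p=29
n=1: odd, total = (-6)-1 = -7; p=30
n=6: not odd; p=36
total*p = (-7)*36 = -252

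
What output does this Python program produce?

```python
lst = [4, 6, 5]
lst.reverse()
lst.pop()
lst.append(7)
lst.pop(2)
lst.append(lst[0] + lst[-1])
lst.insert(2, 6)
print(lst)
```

[5, 6, 6, 11]

reverse → [5, 6, 4]
pop() removes 4 → [5, 6]
append 7 → [5, 6, 7]
pop(2) removes 7 → [5, 6]
append lst[0]+lst[-1] = 5+6 = 11 → [5, 6, 11]
insert 6 at 2 → [5, 6, 6, 11]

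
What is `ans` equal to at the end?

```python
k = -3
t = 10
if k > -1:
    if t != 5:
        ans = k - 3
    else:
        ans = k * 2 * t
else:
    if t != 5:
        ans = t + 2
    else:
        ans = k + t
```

12

k=-3, t=10
k > -1 is False; t != 5 is True
→ ans = t + 2 = 12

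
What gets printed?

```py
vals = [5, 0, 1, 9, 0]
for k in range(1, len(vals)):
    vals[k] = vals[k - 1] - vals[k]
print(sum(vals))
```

4

k=1: vals[1] = 5-0 = 5 → [5, 5, 1, 9, 0]
k=2: vals[2] = 5-1 = 4 → [5, 5, 4, 9, 0]
k=3: vals[3] = 4-9 = -5 → [5, 5, 4, -5, 0]
k=4: vals[4] = (-5)-0 = -5 → [5, 5, 4, -5, -5]
sum = 4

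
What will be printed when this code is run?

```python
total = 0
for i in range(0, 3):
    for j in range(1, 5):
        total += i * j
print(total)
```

30

i=0,j=1: total = 0+0 = 0
i=0,j=2: total = 0+0 = 0
i=0,j=3: total = 0+0 = 0
i=0,j=4: total = 0+0 = 0
i=1,j=1: total = 0+1 = 1
i=1,j=2: total = 1+2 = 3
i=1,j=3: total = 3+3 = 6
i=1,j=4: total = 6+4 = 10
i=2,j=1: total = 10+2 = 12
i=2,j=2: total = 12+4 = 16
i=2,j=3: total = 16+6 = 22
i=2,j=4: total = 22+8 = 30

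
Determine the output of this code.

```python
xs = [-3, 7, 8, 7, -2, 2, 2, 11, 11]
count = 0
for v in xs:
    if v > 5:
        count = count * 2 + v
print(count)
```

237

v=-3: not >5
v=7: >5, count = 0*2+7 = 7
v=8: >5, count = 7*2+8 = 22
v=7: >5, count = 22*2+7 = 51
v=-2: not >5
v=2: not >5
v=2: not >5
v=11: >5, count = 51*2+11 = 113
v=11: >5, count = 113*2+11 = 237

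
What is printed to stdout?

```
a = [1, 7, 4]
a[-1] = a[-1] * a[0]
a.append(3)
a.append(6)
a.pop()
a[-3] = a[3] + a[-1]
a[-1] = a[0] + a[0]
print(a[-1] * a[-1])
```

a[-1] = a[-1]*a[0] = 4*1 = 4 → [1, 7, 4]
append 3 → [1, 7, 4, 3]
append 6 → [1, 7, 4, 3, 6]
pop() removes 6 → [1, 7, 4, 3]
a[-3] = a[3]+a[-1] = 3+3 = 6 → [1, 6, 4, 3]
a[-1] = a[0]+a[0] = 1+1 = 2 → [1, 6, 4, 2]
a[-1]*a[-1] = 2*2 = 4

4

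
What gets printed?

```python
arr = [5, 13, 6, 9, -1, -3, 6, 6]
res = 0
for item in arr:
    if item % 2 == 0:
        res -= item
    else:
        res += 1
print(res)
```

-13

item=5: not even, res = 0+1 = 1
item=13: not even, res = 1+1 = 2
item=6: even, res = 2-6 = -4
item=9: not even, res = (-4)+1 = -3
item=-1: not even, res = (-3)+1 = -2
item=-3: not even, res = (-2)+1 = -1
item=6: even, res = (-1)-6 = -7
item=6: even, res = (-7)-6 = -13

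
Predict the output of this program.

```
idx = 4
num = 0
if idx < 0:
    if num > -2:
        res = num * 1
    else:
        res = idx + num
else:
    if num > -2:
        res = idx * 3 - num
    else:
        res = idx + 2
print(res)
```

idx=4, num=0
idx < 0 is False; num > -2 is True
→ res = idx * 3 - num = 12

12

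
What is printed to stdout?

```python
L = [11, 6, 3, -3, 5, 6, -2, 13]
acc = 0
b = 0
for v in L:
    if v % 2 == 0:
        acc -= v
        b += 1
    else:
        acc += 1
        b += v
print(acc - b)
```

-37

v=11: not even, acc = 0+1 = 1; b=11
v=6: even, acc = 1-6 = -5; b=12
v=3: not even, acc = (-5)+1 = -4; b=15
v=-3: not even, acc = (-4)+1 = -3; b=12
v=5: not even, acc = (-3)+1 = -2; b=17
v=6: even, acc = (-2)-6 = -8; b=18
v=-2: even, acc = (-8)-(-2) = -6; b=19
v=13: not even, acc = (-6)+1 = -5; b=32
acc-b = (-5)-32 = -37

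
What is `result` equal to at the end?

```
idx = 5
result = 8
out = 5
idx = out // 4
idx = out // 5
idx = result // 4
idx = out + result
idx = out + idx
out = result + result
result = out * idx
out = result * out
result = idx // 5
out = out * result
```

3

idx = 5//4 = 1
idx = 5//5 = 1
idx = 8//4 = 2
idx = 5+8 = 13
idx = 5+13 = 18
out = 8+8 = 16
result = 16*18 = 288
out = 288*16 = 4608
result = 18//5 = 3
out = 4608*3 = 13824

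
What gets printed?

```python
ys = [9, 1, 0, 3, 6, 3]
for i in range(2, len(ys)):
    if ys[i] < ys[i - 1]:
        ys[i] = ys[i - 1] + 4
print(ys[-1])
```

17

i=2: 0<1, ys[2] = 1+4 = 5 → [9, 1, 5, 3, 6, 3]
i=3: 3<5, ys[3] = 5+4 = 9 → [9, 1, 5, 9, 6, 3]
i=4: 6<9, ys[4] = 9+4 = 13 → [9, 1, 5, 9, 13, 3]
i=5: 3<13, ys[5] = 13+4 = 17 → [9, 1, 5, 9, 13, 17]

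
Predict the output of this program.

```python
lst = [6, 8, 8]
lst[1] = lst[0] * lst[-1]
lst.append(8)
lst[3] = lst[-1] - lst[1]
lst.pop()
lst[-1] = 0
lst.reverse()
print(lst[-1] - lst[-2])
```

-42

lst[1] = lst[0]*lst[-1] = 6*8 = 48 → [6, 48, 8]
append 8 → [6, 48, 8, 8]
lst[3] = lst[-1]-lst[1] = 8-48 = -40 → [6, 48, 8, -40]
pop() removes -40 → [6, 48, 8]
lst[-1] = 0 → [6, 48, 0]
reverse → [0, 48, 6]
lst[-1]-lst[-2] = 6-48 = -42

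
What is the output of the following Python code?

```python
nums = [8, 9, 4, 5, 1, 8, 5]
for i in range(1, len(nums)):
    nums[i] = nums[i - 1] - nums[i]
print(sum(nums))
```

i=1: nums[1] = 8-9 = -1 → [8, -1, 4, 5, 1, 8, 5]
i=2: nums[2] = (-1)-4 = -5 → [8, -1, -5, 5, 1, 8, 5]
i=3: nums[3] = (-5)-5 = -10 → [8, -1, -5, -10, 1, 8, 5]
i=4: nums[4] = (-10)-1 = -11 → [8, -1, -5, -10, -11, 8, 5]
i=5: nums[5] = (-11)-8 = -19 → [8, -1, -5, -10, -11, -19, 5]
i=6: nums[6] = (-19)-5 = -24 → [8, -1, -5, -10, -11, -19, -24]
sum = -62

-62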